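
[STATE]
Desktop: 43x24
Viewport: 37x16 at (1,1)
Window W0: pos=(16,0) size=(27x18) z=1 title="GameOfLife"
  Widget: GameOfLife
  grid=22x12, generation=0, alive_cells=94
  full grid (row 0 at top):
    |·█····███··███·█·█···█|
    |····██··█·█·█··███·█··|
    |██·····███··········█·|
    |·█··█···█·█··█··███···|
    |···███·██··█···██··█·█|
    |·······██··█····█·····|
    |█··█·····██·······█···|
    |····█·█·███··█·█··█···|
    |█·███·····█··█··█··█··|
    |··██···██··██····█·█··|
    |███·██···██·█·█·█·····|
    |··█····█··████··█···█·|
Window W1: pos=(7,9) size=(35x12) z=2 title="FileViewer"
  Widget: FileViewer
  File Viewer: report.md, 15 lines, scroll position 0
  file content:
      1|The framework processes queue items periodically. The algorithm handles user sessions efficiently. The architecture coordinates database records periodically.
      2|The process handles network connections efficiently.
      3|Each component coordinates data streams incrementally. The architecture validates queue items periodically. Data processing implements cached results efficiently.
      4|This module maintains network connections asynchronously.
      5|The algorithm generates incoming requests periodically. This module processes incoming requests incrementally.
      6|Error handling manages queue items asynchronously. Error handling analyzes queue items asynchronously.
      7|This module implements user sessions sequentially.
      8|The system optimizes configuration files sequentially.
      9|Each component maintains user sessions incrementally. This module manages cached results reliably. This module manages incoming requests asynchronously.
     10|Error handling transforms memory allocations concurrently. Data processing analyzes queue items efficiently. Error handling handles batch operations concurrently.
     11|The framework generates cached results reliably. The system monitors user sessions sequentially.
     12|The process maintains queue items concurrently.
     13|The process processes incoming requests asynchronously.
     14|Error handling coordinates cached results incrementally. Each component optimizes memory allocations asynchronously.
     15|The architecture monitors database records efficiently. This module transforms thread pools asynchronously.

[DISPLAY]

               ┃ GameOfLife          
               ┠─────────────────────
               ┃Gen: 0               
               ┃·█····███··███·█·█···
               ┃····██··█·█·█··███·█·
               ┃██·····███··········█
               ┃·█··█···█·█··█··███··
               ┃···███·██··█···██··█·
      ┏━━━━━━━━━━━━━━━━━━━━━━━━━━━━━━
      ┃ FileViewer                   
      ┠──────────────────────────────
      ┃The framework processes queue 
      ┃The process handles network co
      ┃Each component coordinates dat
      ┃This module maintains network 
      ┃The algorithm generates incomi


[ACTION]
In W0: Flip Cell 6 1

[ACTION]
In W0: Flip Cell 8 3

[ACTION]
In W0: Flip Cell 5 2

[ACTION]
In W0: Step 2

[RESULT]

               ┃ GameOfLife          
               ┠─────────────────────
               ┃Gen: 2               
               ┃·····███████···█·███·
               ┃██···············█···
               ┃·········██·██·······
               ┃█······█·█··█·██·█··█
               ┃█·········█·█·█······
      ┏━━━━━━━━━━━━━━━━━━━━━━━━━━━━━━
      ┃ FileViewer                   
      ┠──────────────────────────────
      ┃The framework processes queue 
      ┃The process handles network co
      ┃Each component coordinates dat
      ┃This module maintains network 
      ┃The algorithm generates incomi


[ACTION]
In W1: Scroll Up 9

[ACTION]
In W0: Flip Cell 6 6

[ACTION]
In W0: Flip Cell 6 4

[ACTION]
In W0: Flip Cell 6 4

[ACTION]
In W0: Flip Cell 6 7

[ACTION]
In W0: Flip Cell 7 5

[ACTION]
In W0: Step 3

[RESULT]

               ┃ GameOfLife          
               ┠─────────────────────
               ┃Gen: 5               
               ┃·······█·········█···
               ┃·······█·█·····██·█··
               ┃···············██·█··
               ┃·········███···█··█··
               ┃··········███·····█··
      ┏━━━━━━━━━━━━━━━━━━━━━━━━━━━━━━
      ┃ FileViewer                   
      ┠──────────────────────────────
      ┃The framework processes queue 
      ┃The process handles network co
      ┃Each component coordinates dat
      ┃This module maintains network 
      ┃The algorithm generates incomi


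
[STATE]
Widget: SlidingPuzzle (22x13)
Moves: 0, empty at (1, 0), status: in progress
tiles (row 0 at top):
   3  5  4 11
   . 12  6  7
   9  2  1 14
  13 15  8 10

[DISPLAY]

┌────┬────┬────┬────┐ 
│  3 │  5 │  4 │ 11 │ 
├────┼────┼────┼────┤ 
│    │ 12 │  6 │  7 │ 
├────┼────┼────┼────┤ 
│  9 │  2 │  1 │ 14 │ 
├────┼────┼────┼────┤ 
│ 13 │ 15 │  8 │ 10 │ 
└────┴────┴────┴────┘ 
Moves: 0              
                      
                      
                      


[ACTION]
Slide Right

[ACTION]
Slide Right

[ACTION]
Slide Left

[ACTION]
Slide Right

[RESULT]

┌────┬────┬────┬────┐ 
│  3 │  5 │  4 │ 11 │ 
├────┼────┼────┼────┤ 
│    │ 12 │  6 │  7 │ 
├────┼────┼────┼────┤ 
│  9 │  2 │  1 │ 14 │ 
├────┼────┼────┼────┤ 
│ 13 │ 15 │  8 │ 10 │ 
└────┴────┴────┴────┘ 
Moves: 2              
                      
                      
                      


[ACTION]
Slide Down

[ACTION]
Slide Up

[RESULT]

┌────┬────┬────┬────┐ 
│  3 │  5 │  4 │ 11 │ 
├────┼────┼────┼────┤ 
│    │ 12 │  6 │  7 │ 
├────┼────┼────┼────┤ 
│  9 │  2 │  1 │ 14 │ 
├────┼────┼────┼────┤ 
│ 13 │ 15 │  8 │ 10 │ 
└────┴────┴────┴────┘ 
Moves: 4              
                      
                      
                      


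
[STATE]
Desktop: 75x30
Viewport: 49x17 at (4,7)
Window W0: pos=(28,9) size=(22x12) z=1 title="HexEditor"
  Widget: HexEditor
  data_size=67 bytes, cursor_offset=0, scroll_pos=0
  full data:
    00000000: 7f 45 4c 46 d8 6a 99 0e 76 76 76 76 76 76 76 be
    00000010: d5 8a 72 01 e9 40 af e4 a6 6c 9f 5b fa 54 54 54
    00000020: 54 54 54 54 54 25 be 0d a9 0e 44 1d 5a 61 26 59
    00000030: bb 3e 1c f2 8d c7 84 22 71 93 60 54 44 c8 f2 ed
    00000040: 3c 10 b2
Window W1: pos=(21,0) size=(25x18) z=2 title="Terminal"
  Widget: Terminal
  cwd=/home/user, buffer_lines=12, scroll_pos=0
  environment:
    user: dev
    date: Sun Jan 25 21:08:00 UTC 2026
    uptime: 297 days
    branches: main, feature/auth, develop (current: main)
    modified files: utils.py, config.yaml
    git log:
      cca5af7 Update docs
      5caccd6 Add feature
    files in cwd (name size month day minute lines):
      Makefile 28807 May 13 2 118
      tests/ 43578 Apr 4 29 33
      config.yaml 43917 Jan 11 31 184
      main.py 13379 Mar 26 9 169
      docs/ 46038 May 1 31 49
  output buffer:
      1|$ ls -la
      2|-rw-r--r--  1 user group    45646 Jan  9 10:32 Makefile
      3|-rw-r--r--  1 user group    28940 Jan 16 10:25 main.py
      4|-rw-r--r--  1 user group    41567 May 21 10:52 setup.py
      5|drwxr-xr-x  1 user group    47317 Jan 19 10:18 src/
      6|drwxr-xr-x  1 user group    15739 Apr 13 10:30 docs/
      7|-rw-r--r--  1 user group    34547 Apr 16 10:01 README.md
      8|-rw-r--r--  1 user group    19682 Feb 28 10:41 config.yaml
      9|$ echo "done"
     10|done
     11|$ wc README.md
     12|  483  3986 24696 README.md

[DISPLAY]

                 ┃drwxr-xr-x  1 user grou┃       
                 ┃drwxr-xr-x  1 user grou┃       
                 ┃-rw-r--r--  1 user grou┃━━━┓   
                 ┃-rw-r--r--  1 user grou┃   ┃   
                 ┃$ echo "done"          ┃───┨   
                 ┃done                   ┃c 4┃   
                 ┃$ wc README.md         ┃2 0┃   
                 ┃  483  3986 24696 READM┃4 5┃   
                 ┃$ █                    ┃c f┃   
                 ┃                       ┃2  ┃   
                 ┗━━━━━━━━━━━━━━━━━━━━━━━┛   ┃   
                        ┃                    ┃   
                        ┃                    ┃   
                        ┗━━━━━━━━━━━━━━━━━━━━┛   
                                                 
                                                 
                                                 


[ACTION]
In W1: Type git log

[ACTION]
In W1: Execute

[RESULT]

                 ┃-rw-r--r--  1 user grou┃       
                 ┃-rw-r--r--  1 user grou┃       
                 ┃$ echo "done"          ┃━━━┓   
                 ┃done                   ┃   ┃   
                 ┃$ wc README.md         ┃───┨   
                 ┃  483  3986 24696 READM┃c 4┃   
                 ┃$ git log              ┃2 0┃   
                 ┃cca5af7 Update docs    ┃4 5┃   
                 ┃5caccd6 Add feature    ┃c f┃   
                 ┃$ █                    ┃2  ┃   
                 ┗━━━━━━━━━━━━━━━━━━━━━━━┛   ┃   
                        ┃                    ┃   
                        ┃                    ┃   
                        ┗━━━━━━━━━━━━━━━━━━━━┛   
                                                 
                                                 
                                                 


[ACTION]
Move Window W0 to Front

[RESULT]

                 ┃-rw-r--r--  1 user grou┃       
                 ┃-rw-r--r--  1 user grou┃       
                 ┃$ echo┏━━━━━━━━━━━━━━━━━━━━┓   
                 ┃done  ┃ HexEditor          ┃   
                 ┃$ wc R┠────────────────────┨   
                 ┃  483 ┃00000000  7F 45 4c 4┃   
                 ┃$ git ┃00000010  d5 8a 72 0┃   
                 ┃cca5af┃00000020  54 54 54 5┃   
                 ┃5caccd┃00000030  bb 3e 1c f┃   
                 ┃$ █   ┃00000040  3c 10 b2  ┃   
                 ┗━━━━━━┃                    ┃   
                        ┃                    ┃   
                        ┃                    ┃   
                        ┗━━━━━━━━━━━━━━━━━━━━┛   
                                                 
                                                 
                                                 


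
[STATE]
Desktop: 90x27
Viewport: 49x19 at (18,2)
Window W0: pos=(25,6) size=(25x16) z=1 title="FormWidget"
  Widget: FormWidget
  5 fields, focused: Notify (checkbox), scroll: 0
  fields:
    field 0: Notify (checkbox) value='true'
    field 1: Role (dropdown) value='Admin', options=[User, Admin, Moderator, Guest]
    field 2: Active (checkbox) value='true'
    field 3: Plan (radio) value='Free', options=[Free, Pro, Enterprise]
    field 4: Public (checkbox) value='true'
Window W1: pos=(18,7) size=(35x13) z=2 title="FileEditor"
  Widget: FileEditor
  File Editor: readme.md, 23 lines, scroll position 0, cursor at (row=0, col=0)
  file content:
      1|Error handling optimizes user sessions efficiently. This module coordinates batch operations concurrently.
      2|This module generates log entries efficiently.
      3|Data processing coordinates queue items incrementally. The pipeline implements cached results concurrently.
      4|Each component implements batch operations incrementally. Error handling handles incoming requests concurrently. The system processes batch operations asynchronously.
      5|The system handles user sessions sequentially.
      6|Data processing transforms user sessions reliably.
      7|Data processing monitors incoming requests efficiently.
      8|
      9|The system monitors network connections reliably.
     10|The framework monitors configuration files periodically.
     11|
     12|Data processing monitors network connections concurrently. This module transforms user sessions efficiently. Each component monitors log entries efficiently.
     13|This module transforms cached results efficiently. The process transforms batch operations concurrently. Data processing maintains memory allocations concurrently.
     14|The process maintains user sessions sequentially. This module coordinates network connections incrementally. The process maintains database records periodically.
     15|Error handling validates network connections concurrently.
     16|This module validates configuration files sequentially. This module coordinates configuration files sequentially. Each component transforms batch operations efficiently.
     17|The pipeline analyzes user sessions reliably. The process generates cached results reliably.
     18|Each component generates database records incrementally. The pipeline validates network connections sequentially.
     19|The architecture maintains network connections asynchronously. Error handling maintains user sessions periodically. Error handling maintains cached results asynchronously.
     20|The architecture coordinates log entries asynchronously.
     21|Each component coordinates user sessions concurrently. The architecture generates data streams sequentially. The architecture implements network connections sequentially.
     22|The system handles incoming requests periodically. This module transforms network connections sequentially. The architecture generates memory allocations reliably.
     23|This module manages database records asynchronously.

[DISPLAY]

                                                 
                                                 
                                                 
                                                 
       ┏━━━━━━━━━━━━━━━━━━━━━━━┓                 
┏━━━━━━━━━━━━━━━━━━━━━━━━━━━━━━━━━┓              
┃ FileEditor                      ┃              
┠─────────────────────────────────┨              
┃█rror handling optimizes user se▲┃              
┃This module generates log entrie█┃              
┃Data processing coordinates queu░┃              
┃Each component implements batch ░┃              
┃The system handles user sessions░┃              
┃Data processing transforms user ░┃              
┃Data processing monitors incomin░┃              
┃                                ░┃              
┃The system monitors network conn▼┃              
┗━━━━━━━━━━━━━━━━━━━━━━━━━━━━━━━━━┛              
       ┃                       ┃                 


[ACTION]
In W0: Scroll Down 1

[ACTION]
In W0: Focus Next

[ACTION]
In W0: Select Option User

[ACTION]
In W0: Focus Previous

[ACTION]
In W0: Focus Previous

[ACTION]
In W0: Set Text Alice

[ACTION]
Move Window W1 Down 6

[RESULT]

                                                 
                                                 
                                                 
                                                 
       ┏━━━━━━━━━━━━━━━━━━━━━━━┓                 
       ┃ FormWidget            ┃                 
       ┠───────────────────────┨                 
       ┃  Role:       [User  ▼]┃                 
       ┃  Active:     [x]      ┃                 
       ┃  Plan:       (●) Free ┃                 
       ┃> Public:     [x]      ┃                 
┏━━━━━━━━━━━━━━━━━━━━━━━━━━━━━━━━━┓              
┃ FileEditor                      ┃              
┠─────────────────────────────────┨              
┃█rror handling optimizes user se▲┃              
┃This module generates log entrie█┃              
┃Data processing coordinates queu░┃              
┃Each component implements batch ░┃              
┃The system handles user sessions░┃              


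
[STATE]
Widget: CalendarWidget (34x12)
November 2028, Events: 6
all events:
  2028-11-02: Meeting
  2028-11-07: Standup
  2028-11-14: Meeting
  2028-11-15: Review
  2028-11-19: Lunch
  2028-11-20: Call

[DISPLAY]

          November 2028           
Mo Tu We Th Fr Sa Su              
       1  2*  3  4  5             
 6  7*  8  9 10 11 12             
13 14* 15* 16 17 18 19*           
20* 21 22 23 24 25 26             
27 28 29 30                       
                                  
                                  
                                  
                                  
                                  


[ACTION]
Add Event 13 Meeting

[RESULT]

          November 2028           
Mo Tu We Th Fr Sa Su              
       1  2*  3  4  5             
 6  7*  8  9 10 11 12             
13* 14* 15* 16 17 18 19*          
20* 21 22 23 24 25 26             
27 28 29 30                       
                                  
                                  
                                  
                                  
                                  


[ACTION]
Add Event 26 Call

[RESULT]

          November 2028           
Mo Tu We Th Fr Sa Su              
       1  2*  3  4  5             
 6  7*  8  9 10 11 12             
13* 14* 15* 16 17 18 19*          
20* 21 22 23 24 25 26*            
27 28 29 30                       
                                  
                                  
                                  
                                  
                                  


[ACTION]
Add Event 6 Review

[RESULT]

          November 2028           
Mo Tu We Th Fr Sa Su              
       1  2*  3  4  5             
 6*  7*  8  9 10 11 12            
13* 14* 15* 16 17 18 19*          
20* 21 22 23 24 25 26*            
27 28 29 30                       
                                  
                                  
                                  
                                  
                                  


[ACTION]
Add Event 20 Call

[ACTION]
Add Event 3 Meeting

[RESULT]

          November 2028           
Mo Tu We Th Fr Sa Su              
       1  2*  3*  4  5            
 6*  7*  8  9 10 11 12            
13* 14* 15* 16 17 18 19*          
20* 21 22 23 24 25 26*            
27 28 29 30                       
                                  
                                  
                                  
                                  
                                  


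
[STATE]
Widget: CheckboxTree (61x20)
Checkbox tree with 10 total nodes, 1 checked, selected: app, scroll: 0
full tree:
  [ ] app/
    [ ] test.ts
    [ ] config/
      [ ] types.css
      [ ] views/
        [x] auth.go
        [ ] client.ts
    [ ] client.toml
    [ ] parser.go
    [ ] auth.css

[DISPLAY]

>[-] app/                                                    
   [ ] test.ts                                               
   [-] config/                                               
     [ ] types.css                                           
     [-] views/                                              
       [x] auth.go                                           
       [ ] client.ts                                         
   [ ] client.toml                                           
   [ ] parser.go                                             
   [ ] auth.css                                              
                                                             
                                                             
                                                             
                                                             
                                                             
                                                             
                                                             
                                                             
                                                             
                                                             


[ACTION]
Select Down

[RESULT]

 [-] app/                                                    
>  [ ] test.ts                                               
   [-] config/                                               
     [ ] types.css                                           
     [-] views/                                              
       [x] auth.go                                           
       [ ] client.ts                                         
   [ ] client.toml                                           
   [ ] parser.go                                             
   [ ] auth.css                                              
                                                             
                                                             
                                                             
                                                             
                                                             
                                                             
                                                             
                                                             
                                                             
                                                             


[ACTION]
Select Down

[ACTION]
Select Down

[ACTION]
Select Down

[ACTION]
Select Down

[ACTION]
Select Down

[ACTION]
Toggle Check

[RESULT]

 [-] app/                                                    
   [ ] test.ts                                               
   [-] config/                                               
     [ ] types.css                                           
     [x] views/                                              
       [x] auth.go                                           
>      [x] client.ts                                         
   [ ] client.toml                                           
   [ ] parser.go                                             
   [ ] auth.css                                              
                                                             
                                                             
                                                             
                                                             
                                                             
                                                             
                                                             
                                                             
                                                             
                                                             


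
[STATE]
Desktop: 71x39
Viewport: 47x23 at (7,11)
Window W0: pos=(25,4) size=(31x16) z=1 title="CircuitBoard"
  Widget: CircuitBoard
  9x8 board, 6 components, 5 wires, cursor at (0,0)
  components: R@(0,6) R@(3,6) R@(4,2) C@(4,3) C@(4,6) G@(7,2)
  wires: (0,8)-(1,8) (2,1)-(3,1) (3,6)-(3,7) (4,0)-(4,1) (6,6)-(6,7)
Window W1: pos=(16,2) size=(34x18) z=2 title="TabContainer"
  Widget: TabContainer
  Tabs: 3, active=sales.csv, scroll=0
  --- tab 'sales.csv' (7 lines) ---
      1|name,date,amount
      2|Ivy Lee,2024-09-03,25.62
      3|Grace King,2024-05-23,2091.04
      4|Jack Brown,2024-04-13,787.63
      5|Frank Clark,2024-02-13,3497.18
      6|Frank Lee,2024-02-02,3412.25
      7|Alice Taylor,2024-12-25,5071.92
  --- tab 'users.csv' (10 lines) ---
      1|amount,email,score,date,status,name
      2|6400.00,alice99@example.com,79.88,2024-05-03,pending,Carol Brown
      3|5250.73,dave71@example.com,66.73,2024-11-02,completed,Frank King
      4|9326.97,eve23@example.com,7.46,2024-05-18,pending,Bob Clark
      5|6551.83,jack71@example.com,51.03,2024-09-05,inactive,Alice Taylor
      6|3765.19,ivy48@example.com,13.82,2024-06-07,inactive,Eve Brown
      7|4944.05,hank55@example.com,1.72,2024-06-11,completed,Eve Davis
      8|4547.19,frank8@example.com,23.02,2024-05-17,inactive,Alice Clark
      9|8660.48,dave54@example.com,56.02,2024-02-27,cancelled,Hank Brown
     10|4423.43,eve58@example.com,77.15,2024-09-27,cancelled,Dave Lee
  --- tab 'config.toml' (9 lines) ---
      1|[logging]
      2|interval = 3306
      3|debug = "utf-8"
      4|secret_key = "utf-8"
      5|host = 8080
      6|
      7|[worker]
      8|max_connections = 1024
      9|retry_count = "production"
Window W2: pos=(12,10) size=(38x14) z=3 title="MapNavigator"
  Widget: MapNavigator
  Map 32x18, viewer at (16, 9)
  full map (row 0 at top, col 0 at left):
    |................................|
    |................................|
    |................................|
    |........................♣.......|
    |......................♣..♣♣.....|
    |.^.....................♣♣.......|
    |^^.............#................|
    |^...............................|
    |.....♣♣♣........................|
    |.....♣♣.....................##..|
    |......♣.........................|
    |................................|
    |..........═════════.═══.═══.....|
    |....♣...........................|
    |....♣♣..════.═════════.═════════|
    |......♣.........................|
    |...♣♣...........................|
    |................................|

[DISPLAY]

     ┃ MapNavigator                       ┃    
     ┠────────────────────────────────────┨    
     ┃  ......................♣..♣♣.....  ┃    
     ┃  .^.....................♣♣.......  ┃    
     ┃  ^^.............#................  ┃    
     ┃  ^...............................  ┃    
     ┃  .....♣♣♣........................  ┃    
     ┃  .....♣♣.........@...........##..  ┃    
     ┃  ......♣.........................  ┃━━━━
     ┃  ................................  ┃    
     ┃  ..........═════════.═══.═══.....  ┃    
     ┃  ....♣...........................  ┃    
     ┗━━━━━━━━━━━━━━━━━━━━━━━━━━━━━━━━━━━━┛    
                                               
                                               
                                               
                                               
                                               
                                               
                                               
                                               
                                               
                                               


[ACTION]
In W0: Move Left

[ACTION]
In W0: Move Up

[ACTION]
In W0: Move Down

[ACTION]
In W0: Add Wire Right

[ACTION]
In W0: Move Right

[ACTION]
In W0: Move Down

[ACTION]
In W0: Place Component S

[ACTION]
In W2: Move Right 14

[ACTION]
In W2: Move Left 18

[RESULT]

     ┃ MapNavigator                       ┃    
     ┠────────────────────────────────────┨    
     ┃      ......................♣..♣♣...┃    
     ┃      .^.....................♣♣.....┃    
     ┃      ^^.............#..............┃    
     ┃      ^.............................┃    
     ┃      .....♣♣♣......................┃    
     ┃      .....♣♣.....@...............##┃    
     ┃      ......♣.......................┃━━━━
     ┃      ..............................┃    
     ┃      ..........═════════.═══.═══...┃    
     ┃      ....♣.........................┃    
     ┗━━━━━━━━━━━━━━━━━━━━━━━━━━━━━━━━━━━━┛    
                                               
                                               
                                               
                                               
                                               
                                               
                                               
                                               
                                               
                                               


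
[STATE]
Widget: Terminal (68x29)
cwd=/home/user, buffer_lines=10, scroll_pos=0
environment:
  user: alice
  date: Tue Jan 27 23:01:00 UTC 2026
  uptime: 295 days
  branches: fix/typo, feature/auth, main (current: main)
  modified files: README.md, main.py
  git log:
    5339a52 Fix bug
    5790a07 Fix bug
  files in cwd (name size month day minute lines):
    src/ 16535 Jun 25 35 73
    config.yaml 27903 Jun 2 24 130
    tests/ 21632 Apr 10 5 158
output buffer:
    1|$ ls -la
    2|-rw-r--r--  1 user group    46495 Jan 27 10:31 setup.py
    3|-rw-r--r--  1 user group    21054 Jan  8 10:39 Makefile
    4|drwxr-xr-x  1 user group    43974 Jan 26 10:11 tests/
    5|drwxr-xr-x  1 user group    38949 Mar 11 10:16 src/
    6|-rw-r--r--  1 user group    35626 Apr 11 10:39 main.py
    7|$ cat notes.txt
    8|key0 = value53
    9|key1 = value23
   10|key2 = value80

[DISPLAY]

$ ls -la                                                            
-rw-r--r--  1 user group    46495 Jan 27 10:31 setup.py             
-rw-r--r--  1 user group    21054 Jan  8 10:39 Makefile             
drwxr-xr-x  1 user group    43974 Jan 26 10:11 tests/               
drwxr-xr-x  1 user group    38949 Mar 11 10:16 src/                 
-rw-r--r--  1 user group    35626 Apr 11 10:39 main.py              
$ cat notes.txt                                                     
key0 = value53                                                      
key1 = value23                                                      
key2 = value80                                                      
$ █                                                                 
                                                                    
                                                                    
                                                                    
                                                                    
                                                                    
                                                                    
                                                                    
                                                                    
                                                                    
                                                                    
                                                                    
                                                                    
                                                                    
                                                                    
                                                                    
                                                                    
                                                                    
                                                                    


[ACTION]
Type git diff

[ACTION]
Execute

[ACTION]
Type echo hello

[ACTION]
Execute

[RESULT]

$ ls -la                                                            
-rw-r--r--  1 user group    46495 Jan 27 10:31 setup.py             
-rw-r--r--  1 user group    21054 Jan  8 10:39 Makefile             
drwxr-xr-x  1 user group    43974 Jan 26 10:11 tests/               
drwxr-xr-x  1 user group    38949 Mar 11 10:16 src/                 
-rw-r--r--  1 user group    35626 Apr 11 10:39 main.py              
$ cat notes.txt                                                     
key0 = value53                                                      
key1 = value23                                                      
key2 = value80                                                      
$ git diff                                                          
diff --git a/main.py b/main.py                                      
--- a/main.py                                                       
+++ b/main.py                                                       
@@ -1,3 +1,4 @@                                                     
+# updated                                                          
 import sys                                                         
$ echo hello                                                        
hello                                                               
$ █                                                                 
                                                                    
                                                                    
                                                                    
                                                                    
                                                                    
                                                                    
                                                                    
                                                                    
                                                                    


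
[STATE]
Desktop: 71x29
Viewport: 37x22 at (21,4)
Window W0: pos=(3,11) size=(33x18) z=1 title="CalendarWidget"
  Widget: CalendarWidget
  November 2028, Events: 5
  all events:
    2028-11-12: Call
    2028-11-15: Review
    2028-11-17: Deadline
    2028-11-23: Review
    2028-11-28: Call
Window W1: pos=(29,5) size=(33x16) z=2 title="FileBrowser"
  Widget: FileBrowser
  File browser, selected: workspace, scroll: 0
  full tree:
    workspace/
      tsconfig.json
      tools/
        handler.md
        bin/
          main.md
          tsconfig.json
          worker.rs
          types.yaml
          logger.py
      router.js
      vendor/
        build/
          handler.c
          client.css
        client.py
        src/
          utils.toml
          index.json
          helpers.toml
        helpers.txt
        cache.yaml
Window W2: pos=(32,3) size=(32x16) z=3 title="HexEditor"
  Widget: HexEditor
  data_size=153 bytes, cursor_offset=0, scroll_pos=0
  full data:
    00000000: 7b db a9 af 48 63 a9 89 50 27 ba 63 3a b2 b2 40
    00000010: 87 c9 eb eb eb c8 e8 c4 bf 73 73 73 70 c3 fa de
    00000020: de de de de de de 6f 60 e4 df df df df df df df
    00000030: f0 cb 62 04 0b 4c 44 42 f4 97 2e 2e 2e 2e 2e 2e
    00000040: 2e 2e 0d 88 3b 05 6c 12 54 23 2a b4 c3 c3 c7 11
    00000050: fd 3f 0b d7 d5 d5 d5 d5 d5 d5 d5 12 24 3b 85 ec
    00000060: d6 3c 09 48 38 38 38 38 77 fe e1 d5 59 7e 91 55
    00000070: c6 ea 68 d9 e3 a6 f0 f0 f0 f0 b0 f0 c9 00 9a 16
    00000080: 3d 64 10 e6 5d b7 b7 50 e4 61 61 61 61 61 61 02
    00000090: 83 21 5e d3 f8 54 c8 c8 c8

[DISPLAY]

           ┃ HexEditor               
        ┏━━┠─────────────────────────
        ┃ F┃00000000  7B db a9 af 48 
        ┠──┃00000010  87 c9 eb eb eb 
        ┃> ┃00000020  de de de de de 
        ┃  ┃00000030  f0 cb 62 04 0b 
        ┃  ┃00000040  2e 2e 0d 88 3b 
━━━━━━━━┃  ┃00000050  fd 3f 0b d7 d5 
        ┃  ┃00000060  d6 3c 09 48 38 
────────┃  ┃00000070  c6 ea 68 d9 e3 
 2028   ┃  ┃00000080  3d 64 10 e6 5d 
 Su     ┃  ┃00000090  83 21 5e d3 f8 
  5     ┃  ┃                         
 12*    ┃  ┃                         
18 19   ┃  ┗━━━━━━━━━━━━━━━━━━━━━━━━━
5 26    ┃                            
        ┗━━━━━━━━━━━━━━━━━━━━━━━━━━━━
              ┃                      
              ┃                      
              ┃                      
              ┃                      
              ┃                      


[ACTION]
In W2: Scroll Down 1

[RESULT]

           ┃ HexEditor               
        ┏━━┠─────────────────────────
        ┃ F┃00000010  87 c9 eb eb eb 
        ┠──┃00000020  de de de de de 
        ┃> ┃00000030  f0 cb 62 04 0b 
        ┃  ┃00000040  2e 2e 0d 88 3b 
        ┃  ┃00000050  fd 3f 0b d7 d5 
━━━━━━━━┃  ┃00000060  d6 3c 09 48 38 
        ┃  ┃00000070  c6 ea 68 d9 e3 
────────┃  ┃00000080  3d 64 10 e6 5d 
 2028   ┃  ┃00000090  83 21 5e d3 f8 
 Su     ┃  ┃                         
  5     ┃  ┃                         
 12*    ┃  ┃                         
18 19   ┃  ┗━━━━━━━━━━━━━━━━━━━━━━━━━
5 26    ┃                            
        ┗━━━━━━━━━━━━━━━━━━━━━━━━━━━━
              ┃                      
              ┃                      
              ┃                      
              ┃                      
              ┃                      


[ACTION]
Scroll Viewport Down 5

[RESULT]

        ┠──┃00000020  de de de de de 
        ┃> ┃00000030  f0 cb 62 04 0b 
        ┃  ┃00000040  2e 2e 0d 88 3b 
        ┃  ┃00000050  fd 3f 0b d7 d5 
━━━━━━━━┃  ┃00000060  d6 3c 09 48 38 
        ┃  ┃00000070  c6 ea 68 d9 e3 
────────┃  ┃00000080  3d 64 10 e6 5d 
 2028   ┃  ┃00000090  83 21 5e d3 f8 
 Su     ┃  ┃                         
  5     ┃  ┃                         
 12*    ┃  ┃                         
18 19   ┃  ┗━━━━━━━━━━━━━━━━━━━━━━━━━
5 26    ┃                            
        ┗━━━━━━━━━━━━━━━━━━━━━━━━━━━━
              ┃                      
              ┃                      
              ┃                      
              ┃                      
              ┃                      
              ┃                      
              ┃                      
━━━━━━━━━━━━━━┛                      


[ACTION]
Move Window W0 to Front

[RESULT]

        ┠──┃00000020  de de de de de 
        ┃> ┃00000030  f0 cb 62 04 0b 
        ┃  ┃00000040  2e 2e 0d 88 3b 
        ┃  ┃00000050  fd 3f 0b d7 d5 
━━━━━━━━━━━━━━┓00060  d6 3c 09 48 38 
              ┃00070  c6 ea 68 d9 e3 
──────────────┨00080  3d 64 10 e6 5d 
 2028         ┃00090  83 21 5e d3 f8 
 Su           ┃                      
  5           ┃                      
 12*          ┃                      
18 19         ┃━━━━━━━━━━━━━━━━━━━━━━
5 26          ┃                      
              ┃━━━━━━━━━━━━━━━━━━━━━━
              ┃                      
              ┃                      
              ┃                      
              ┃                      
              ┃                      
              ┃                      
              ┃                      
━━━━━━━━━━━━━━┛                      


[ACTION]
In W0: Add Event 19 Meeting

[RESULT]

        ┠──┃00000020  de de de de de 
        ┃> ┃00000030  f0 cb 62 04 0b 
        ┃  ┃00000040  2e 2e 0d 88 3b 
        ┃  ┃00000050  fd 3f 0b d7 d5 
━━━━━━━━━━━━━━┓00060  d6 3c 09 48 38 
              ┃00070  c6 ea 68 d9 e3 
──────────────┨00080  3d 64 10 e6 5d 
 2028         ┃00090  83 21 5e d3 f8 
 Su           ┃                      
  5           ┃                      
 12*          ┃                      
18 19*        ┃━━━━━━━━━━━━━━━━━━━━━━
5 26          ┃                      
              ┃━━━━━━━━━━━━━━━━━━━━━━
              ┃                      
              ┃                      
              ┃                      
              ┃                      
              ┃                      
              ┃                      
              ┃                      
━━━━━━━━━━━━━━┛                      
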